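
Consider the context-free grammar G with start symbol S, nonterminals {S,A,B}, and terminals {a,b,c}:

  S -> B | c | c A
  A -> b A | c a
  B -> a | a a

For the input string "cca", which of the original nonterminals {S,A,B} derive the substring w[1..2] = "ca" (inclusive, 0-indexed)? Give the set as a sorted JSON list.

CNF form of G:
  S -> T1 A | T2 T2 | a | c
  A -> T0 A | T1 T2
  B -> T2 T2 | a
  T0 -> b
  T1 -> c
  T2 -> a

Fill CYK table bottom-up, restricted to cells inside w[1..2]:
  [1..1]={S,T1}  "c"  orig:{S}
  [2..2]={B,S,T2}  "a"  orig:{B,S}
  [1..2]={A}  "ca"

Original NTs in T[1,2] deriving "ca": ["A"]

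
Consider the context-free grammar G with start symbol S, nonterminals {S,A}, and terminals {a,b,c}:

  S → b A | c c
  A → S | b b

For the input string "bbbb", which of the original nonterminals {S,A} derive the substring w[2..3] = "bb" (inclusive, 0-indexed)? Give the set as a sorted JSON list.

CNF form of G:
  S -> T0 A | T1 T1
  A -> T0 A | T0 T0 | T1 T1
  T0 -> b
  T1 -> c

Fill CYK table bottom-up (cells [i..j] with 2 ≤ i ≤ j ≤ 3 only):
  [2..2]={T0}  "b"  orig:{}
  [3..3]={T0}  "b"  orig:{}
  [2..3]={A}  "bb"

Original NTs in T[2,3] deriving "bb": ["A"]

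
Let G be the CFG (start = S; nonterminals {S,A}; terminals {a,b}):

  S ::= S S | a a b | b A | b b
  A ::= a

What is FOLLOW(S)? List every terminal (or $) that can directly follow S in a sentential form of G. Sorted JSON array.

FIRST iteration:
[1]
  A via A→a: +{a}
  S via S→a a b: +{a}
  S via S→b A: +{b}
  S: {a,b}  A: {a}
[2] (stable)
  S: {a,b}  A: {a}

Compute FOLLOW by fixpoint:
FOLLOW(S) := {$}
pass 1:
  S→S S: FOLLOW(S) ⊇ FIRST(S) = {a,b}; new: +{a,b}
  S→b A: FOLLOW(A) ⊇ FOLLOW(S) ⊇ {$,a,b}; new: +{$,a,b}
  FOLLOW(S)={$,a,b}  FOLLOW(A)={$,a,b}
pass 2: — fixpoint
  FOLLOW(S)={$,a,b}  FOLLOW(A)={$,a,b}

FOLLOW(S) = ["$", "a", "b"]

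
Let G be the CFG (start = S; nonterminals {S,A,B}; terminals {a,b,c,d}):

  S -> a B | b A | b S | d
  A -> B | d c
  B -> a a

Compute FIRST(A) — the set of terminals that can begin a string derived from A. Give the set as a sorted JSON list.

FIRST iteration:
round 1:
  A via A→d c: +{d}
  B via B→a a: +{a}
  S via S→a B: +{a}
  S via S→b A: +{b}
  S via S→d: +{d}
  FIRST(S)={a,b,d}  FIRST(A)={d}  FIRST(B)={a}
round 2:
  A via A→B: +{a}
  FIRST(S)={a,b,d}  FIRST(A)={a,d}  FIRST(B)={a}
round 3: (stable)
  FIRST(S)={a,b,d}  FIRST(A)={a,d}  FIRST(B)={a}

FIRST(A) = ["a", "d"]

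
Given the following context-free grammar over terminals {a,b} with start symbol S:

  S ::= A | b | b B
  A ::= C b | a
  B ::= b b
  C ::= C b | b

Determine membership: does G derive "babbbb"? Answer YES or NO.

CNF form of G:
  S -> C T0 | T0 B | a | b
  A -> C T0 | a
  B -> T0 T0
  C -> C T0 | b
  T0 -> b

Fill CYK table bottom-up:
  [0..0]={C,S,T0}  "b"  orig:{C,S}
  [1..1]={A,S}  "a"
  [2..2]={C,S,T0}  "b"  orig:{C,S}
  [3..3]={C,S,T0}  "b"  orig:{C,S}
  [4..4]={C,S,T0}  "b"  orig:{C,S}
  [5..5]={C,S,T0}  "b"  orig:{C,S}
  [0..1]=∅  "ba"
  [1..2]=∅  "ab"
  [2..3]={A,B,C,S}  "bb"
  [3..4]={A,B,C,S}  "bb"
  [4..5]={A,B,C,S}  "bb"
  [0..2]=∅  "bab"
  [1..3]=∅  "abb"
  [2..4]={A,C,S}  "bbb"
  [3..5]={A,C,S}  "bbb"
  [0..3]=∅  "babb"
  [1..4]=∅  "abbb"
  [2..5]={A,C,S}  "bbbb"
  [0..4]=∅  "babbb"
  [1..5]=∅  "abbbb"
  [0..5]=∅  "babbbb"

S ∉ T[0,5] ⇒ NO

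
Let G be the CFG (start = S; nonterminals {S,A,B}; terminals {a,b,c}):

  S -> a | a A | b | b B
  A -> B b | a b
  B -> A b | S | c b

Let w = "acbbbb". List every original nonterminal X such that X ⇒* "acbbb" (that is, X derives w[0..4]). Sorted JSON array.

CNF form of G:
  S -> T0 B | T1 A | a | b
  A -> B T0 | T1 T0
  B -> A T0 | T0 B | T1 A | T2 T0 | a | b
  T0 -> b
  T1 -> a
  T2 -> c

CYK fill — only the sub-triangle for w[0..4]:
  T[0,0] 'a' = {B,S,T1}  orig:{B,S}
  T[1,1] 'c' = {T2}  orig:{}
  T[2,2] 'b' = {B,S,T0}  orig:{B,S}
  T[3,3] 'b' = {B,S,T0}  orig:{B,S}
  T[4,4] 'b' = {B,S,T0}  orig:{B,S}
  T[0,1] 'ac' = ∅
  T[1,2] 'cb' = {B}
  T[2,3] 'bb' = {A,B,S}
  T[3,4] 'bb' = {A,B,S}
  T[0,2] 'acb' = ∅
  T[1,3] 'cbb' = {A}
  T[2,4] 'bbb' = {A,B,S}
  T[0,3] 'acbb' = {B,S}
  T[1,4] 'cbbb' = {B}
  T[0,4] 'acbbb' = {A}

Original NTs in T[0,4] deriving "acbbb": ["A"]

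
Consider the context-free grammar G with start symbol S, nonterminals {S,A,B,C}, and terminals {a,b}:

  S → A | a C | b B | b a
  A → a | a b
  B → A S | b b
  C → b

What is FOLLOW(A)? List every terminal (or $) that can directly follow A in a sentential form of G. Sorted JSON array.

FIRST iteration:
pass 1:
  A via A→a: +{a}
  B via B→A S: +{a}
  B via B→b b: +{b}
  C via C→b: +{b}
  S via S→A: +{a}
  S via S→b B: +{b}
  FIRST(S)={a,b}  FIRST(A)={a}  FIRST(B)={a,b}  FIRST(C)={b}
pass 2: — fixpoint
  FIRST(S)={a,b}  FIRST(A)={a}  FIRST(B)={a,b}  FIRST(C)={b}

FOLLOW iteration:
initialize: $ ∈ FOLLOW(S)
round 1:
  B→A S: FOLLOW(A) ⊇ FIRST(S) = {a,b}; new: +{a,b}
  S→A: FOLLOW(A) ⊇ FOLLOW(S) ⊇ {$}; new: +{$}
  S→a C: FOLLOW(C) ⊇ FOLLOW(S) ⊇ {$}; new: +{$}
  S→b B: FOLLOW(B) ⊇ FOLLOW(S) ⊇ {$}; new: +{$}
  FOLLOW[S]={$}  FOLLOW[A]={$,a,b}  FOLLOW[B]={$}  FOLLOW[C]={$}
round 2: (stable)
  FOLLOW[S]={$}  FOLLOW[A]={$,a,b}  FOLLOW[B]={$}  FOLLOW[C]={$}

FOLLOW(A) = ["$", "a", "b"]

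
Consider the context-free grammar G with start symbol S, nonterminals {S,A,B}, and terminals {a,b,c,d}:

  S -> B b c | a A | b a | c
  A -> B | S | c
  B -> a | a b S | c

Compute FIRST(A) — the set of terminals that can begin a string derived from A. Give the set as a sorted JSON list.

Compute FIRST by fixpoint:
[1]
  A via A→c: +{c}
  B via B→a: +{a}
  B via B→c: +{c}
  S via S→B b c: +{a,c}
  S via S→b a: +{b}
  S: {a,b,c}  A: {c}  B: {a,c}
[2]
  A via A→B: +{a}
  A via A→S: +{b}
  S: {a,b,c}  A: {a,b,c}  B: {a,c}
[3] (no change)
  S: {a,b,c}  A: {a,b,c}  B: {a,c}

FIRST(A) = ["a", "b", "c"]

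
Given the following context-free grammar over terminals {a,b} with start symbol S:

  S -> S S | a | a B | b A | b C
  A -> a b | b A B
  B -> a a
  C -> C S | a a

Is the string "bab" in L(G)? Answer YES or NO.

CNF form of G:
  S -> S S | T0 B | T1 A | T1 C | a
  A -> T0 T1 | T1 X2
  B -> T0 T0
  C -> C S | T0 T0
  T0 -> a
  T1 -> b
  X2 -> A B

CYK table (by increasing span):
  T[0,0] 'b' = {T1}  orig:{}
  T[1,1] 'a' = {S,T0}  orig:{S}
  T[2,2] 'b' = {T1}  orig:{}
  T[0,1] 'ba' = ∅
  T[1,2] 'ab' = {A}
  T[0,2] 'bab' = {S}

S ∈ T[0,2] ⇒ YES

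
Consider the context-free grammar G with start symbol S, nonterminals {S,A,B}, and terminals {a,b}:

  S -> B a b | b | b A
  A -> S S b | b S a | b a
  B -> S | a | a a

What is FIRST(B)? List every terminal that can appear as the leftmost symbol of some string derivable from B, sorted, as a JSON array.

FIRST iteration:
iter 1:
  A via A→b S a: +{b}
  B via B→a: +{a}
  S via S→B a b: +{a}
  S via S→b: +{b}
  FIRST(S)={a,b}  FIRST(A)={b}  FIRST(B)={a}
iter 2:
  A via A→S S b: +{a}
  B via B→S: +{b}
  FIRST(S)={a,b}  FIRST(A)={a,b}  FIRST(B)={a,b}
iter 3: — fixpoint
  FIRST(S)={a,b}  FIRST(A)={a,b}  FIRST(B)={a,b}

FIRST(B) = ["a", "b"]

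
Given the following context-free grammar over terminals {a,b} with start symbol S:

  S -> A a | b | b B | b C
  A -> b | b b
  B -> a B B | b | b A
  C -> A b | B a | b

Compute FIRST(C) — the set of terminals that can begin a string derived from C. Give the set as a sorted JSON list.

FIRST sets, iterate to fixpoint:
iter 1:
  A via A→b: +{b}
  B via B→a B B: +{a}
  B via B→b: +{b}
  C via C→A b: +{b}
  C via C→B a: +{a}
  S via S→A a: +{b}
  FIRST(S)={b}  FIRST(A)={b}  FIRST(B)={a,b}  FIRST(C)={a,b}
iter 2: (stable)
  FIRST(S)={b}  FIRST(A)={b}  FIRST(B)={a,b}  FIRST(C)={a,b}

FIRST(C) = ["a", "b"]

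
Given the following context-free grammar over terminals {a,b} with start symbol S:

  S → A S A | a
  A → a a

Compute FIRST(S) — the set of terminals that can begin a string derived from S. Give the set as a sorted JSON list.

FIRST iteration:
round 1:
  A via A→a a: +{a}
  S via S→A S A: +{a}
  S: {a}  A: {a}
round 2: — fixpoint
  S: {a}  A: {a}

FIRST(S) = ["a"]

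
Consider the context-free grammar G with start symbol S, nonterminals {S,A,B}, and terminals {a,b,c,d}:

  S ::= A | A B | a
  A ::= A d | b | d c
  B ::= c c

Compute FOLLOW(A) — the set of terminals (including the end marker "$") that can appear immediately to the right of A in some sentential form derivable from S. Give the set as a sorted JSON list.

Compute FIRST by fixpoint:
round 1:
  A via A→b: +{b}
  A via A→d c: +{d}
  B via B→c c: +{c}
  S via S→A: +{b,d}
  S via S→a: +{a}
  FIRST(S)={a,b,d}  FIRST(A)={b,d}  FIRST(B)={c}
round 2: — fixpoint
  FIRST(S)={a,b,d}  FIRST(A)={b,d}  FIRST(B)={c}

FOLLOW sets:
FOLLOW(S) := {$}
iter 1:
  A→A d: FOLLOW(A) ⊇ FIRST(d) = {d}; new: +{d}
  S→A: FOLLOW(A) ⊇ FOLLOW(S) ⊇ {$}; new: +{$}
  S→A B: FOLLOW(A) ⊇ FIRST(B) = {c}; new: +{c}
  S→A B: FOLLOW(B) ⊇ FOLLOW(S) ⊇ {$}; new: +{$}
  FOLLOW(S)={$}  FOLLOW(A)={$,c,d}  FOLLOW(B)={$}
iter 2: done
  FOLLOW(S)={$}  FOLLOW(A)={$,c,d}  FOLLOW(B)={$}

FOLLOW(A) = ["$", "c", "d"]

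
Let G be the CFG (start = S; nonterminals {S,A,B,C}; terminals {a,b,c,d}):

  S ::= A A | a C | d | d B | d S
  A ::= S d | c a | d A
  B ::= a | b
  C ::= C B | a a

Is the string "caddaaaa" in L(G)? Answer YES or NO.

CNF form of G:
  S -> A A | T0 B | T0 S | T2 C | d
  A -> S T0 | T0 A | T1 T2
  B -> a | b
  C -> C B | T2 T2
  T0 -> d
  T1 -> c
  T2 -> a

Fill CYK table bottom-up:
  T[0,0] 'c' = {T1}  orig:{}
  T[1,1] 'a' = {B,T2}  orig:{B}
  T[2,2] 'd' = {S,T0}  orig:{S}
  T[3,3] 'd' = {S,T0}  orig:{S}
  T[4,4] 'a' = {B,T2}  orig:{B}
  T[5,5] 'a' = {B,T2}  orig:{B}
  T[6,6] 'a' = {B,T2}  orig:{B}
  T[7,7] 'a' = {B,T2}  orig:{B}
  T[0,1] 'ca' = {A}
  T[1,2] 'ad' = ∅
  T[2,3] 'dd' = {A,S}
  T[3,4] 'da' = {S}
  T[4,5] 'aa' = {C}
  T[5,6] 'aa' = {C}
  T[6,7] 'aa' = {C}
  T[0,2] 'cad' = ∅
  T[1,3] 'add' = ∅
  T[2,4] 'dda' = {S}
  T[3,5] 'daa' = ∅
  T[4,6] 'aaa' = {C,S}
  T[5,7] 'aaa' = {C,S}
  T[0,3] 'cadd' = {S}
  T[1,4] 'adda' = ∅
  T[2,5] 'ddaa' = ∅
  T[3,6] 'daaa' = {S}
  T[4,7] 'aaaa' = {C,S}
  T[0,4] 'cadda' = ∅
  T[1,5] 'addaa' = ∅
  T[2,6] 'ddaaa' = {S}
  T[3,7] 'daaaa' = {S}
  T[0,5] 'caddaa' = ∅
  T[1,6] 'addaaa' = ∅
  T[2,7] 'ddaaaa' = {S}
  T[0,6] 'caddaaa' = ∅
  T[1,7] 'addaaaa' = ∅
  T[0,7] 'caddaaaa' = ∅

S ∉ T[0,7] ⇒ NO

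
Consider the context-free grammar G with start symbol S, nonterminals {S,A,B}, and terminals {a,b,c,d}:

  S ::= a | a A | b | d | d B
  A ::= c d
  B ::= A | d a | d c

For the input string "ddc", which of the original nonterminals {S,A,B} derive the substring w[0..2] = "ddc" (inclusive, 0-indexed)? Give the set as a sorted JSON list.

CNF form of G:
  S -> T1 B | T2 A | a | b | d
  A -> T0 T1
  B -> T0 T1 | T1 T0 | T1 T2
  T0 -> c
  T1 -> d
  T2 -> a

CYK table (by increasing span) (cells [i..j] with 0 ≤ i ≤ j ≤ 2 only):
  [0..0]={S,T1}  "d"  orig:{S}
  [1..1]={S,T1}  "d"  orig:{S}
  [2..2]={T0}  "c"  orig:{}
  [0..1]=∅  "dd"
  [1..2]={B}  "dc"
  [0..2]={S}  "ddc"

Original NTs in T[0,2] deriving "ddc": ["S"]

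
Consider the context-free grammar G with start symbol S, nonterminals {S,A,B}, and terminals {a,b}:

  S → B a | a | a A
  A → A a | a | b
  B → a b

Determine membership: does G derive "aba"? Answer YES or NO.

CNF form of G:
  S -> B T0 | T0 A | a
  A -> A T0 | a | b
  B -> T0 T1
  T0 -> a
  T1 -> b

CYK table (by increasing span):
  [0..0]={A,S,T0}  "a"  orig:{A,S}
  [1..1]={A,T1}  "b"  orig:{A}
  [2..2]={A,S,T0}  "a"  orig:{A,S}
  [0..1]={B,S}  "ab"
  [1..2]={A}  "ba"
  [0..2]={S}  "aba"

S ∈ T[0,2] ⇒ YES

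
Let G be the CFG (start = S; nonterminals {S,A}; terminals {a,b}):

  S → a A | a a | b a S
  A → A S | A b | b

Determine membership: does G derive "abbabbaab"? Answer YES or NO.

CNF form of G:
  S -> T0 X2 | T1 A | T1 T1
  A -> A S | A T0 | b
  T0 -> b
  T1 -> a
  X2 -> T1 S

CYK table (by increasing span):
  cell(0,0) a: {T1}  orig:{}
  cell(1,1) b: {A,T0}  orig:{A}
  cell(2,2) b: {A,T0}  orig:{A}
  cell(3,3) a: {T1}  orig:{}
  cell(4,4) b: {A,T0}  orig:{A}
  cell(5,5) b: {A,T0}  orig:{A}
  cell(6,6) a: {T1}  orig:{}
  cell(7,7) a: {T1}  orig:{}
  cell(8,8) b: {A,T0}  orig:{A}
  cell(0,1) ab: {S}
  cell(1,2) bb: {A}
  cell(2,3) ba: ∅
  cell(3,4) ab: {S}
  cell(4,5) bb: {A}
  cell(5,6) ba: ∅
  cell(6,7) aa: {S}
  cell(7,8) ab: {S}
  cell(0,2) abb: {S}
  cell(1,3) bba: ∅
  cell(2,4) bab: {A}
  cell(3,5) abb: {S}
  cell(4,6) bba: ∅
  cell(5,7) baa: {A}
  cell(6,8) aab: {X2}  orig:{}
  cell(0,3) abba: ∅
  cell(1,4) bbab: {A}
  cell(2,5) babb: {A}
  cell(3,6) abba: ∅
  cell(4,7) bbaa: {A}
  cell(5,8) baab: {A,S}
  cell(0,4) abbab: {S}
  cell(1,5) bbabb: {A}
  cell(2,6) babba: ∅
  cell(3,7) abbaa: {S}
  cell(4,8) bbaab: {A}
  cell(0,5) abbabb: {S}
  cell(1,6) bbabba: ∅
  cell(2,7) babbaa: {A}
  cell(3,8) abbaab: {S}
  cell(0,6) abbabba: ∅
  cell(1,7) bbabbaa: {A}
  cell(2,8) babbaab: {A}
  cell(0,7) abbabbaa: {S}
  cell(1,8) bbabbaab: {A}
  cell(0,8) abbabbaab: {S}

S ∈ T[0,8] ⇒ YES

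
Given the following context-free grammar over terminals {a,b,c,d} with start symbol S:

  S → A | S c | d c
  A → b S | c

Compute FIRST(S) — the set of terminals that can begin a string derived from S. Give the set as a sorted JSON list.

FIRST sets, iterate to fixpoint:
[1]
  A via A→b S: +{b}
  A via A→c: +{c}
  S via S→A: +{b,c}
  S via S→d c: +{d}
  FIRST(S)={b,c,d}  FIRST(A)={b,c}
[2] done
  FIRST(S)={b,c,d}  FIRST(A)={b,c}

FIRST(S) = ["b", "c", "d"]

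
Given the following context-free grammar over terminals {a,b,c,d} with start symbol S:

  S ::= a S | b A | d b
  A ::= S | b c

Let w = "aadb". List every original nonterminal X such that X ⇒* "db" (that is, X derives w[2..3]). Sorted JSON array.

Convert to CNF:
  S -> T0 S | T1 A | T3 T1
  A -> T0 S | T1 A | T1 T2 | T3 T1
  T0 -> a
  T1 -> b
  T2 -> c
  T3 -> d

Fill CYK table bottom-up, restricted to cells inside w[2..3]:
  [2..2]={T3}  "d"  orig:{}
  [3..3]={T1}  "b"  orig:{}
  [2..3]={A,S}  "db"

Original NTs in T[2,3] deriving "db": ["A", "S"]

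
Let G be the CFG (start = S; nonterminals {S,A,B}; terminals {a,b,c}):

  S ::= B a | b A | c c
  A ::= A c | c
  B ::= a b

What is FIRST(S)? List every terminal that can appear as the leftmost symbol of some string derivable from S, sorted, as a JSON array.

FIRST iteration:
[1]
  A via A→c: +{c}
  B via B→a b: +{a}
  S via S→B a: +{a}
  S via S→b A: +{b}
  S via S→c c: +{c}
  FIRST[S]={a,b,c}  FIRST[A]={c}  FIRST[B]={a}
[2] done
  FIRST[S]={a,b,c}  FIRST[A]={c}  FIRST[B]={a}

FIRST(S) = ["a", "b", "c"]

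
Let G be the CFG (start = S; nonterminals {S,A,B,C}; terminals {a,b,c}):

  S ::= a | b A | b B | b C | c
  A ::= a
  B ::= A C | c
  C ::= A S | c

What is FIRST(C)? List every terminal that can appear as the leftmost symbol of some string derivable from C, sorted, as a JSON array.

Compute FIRST by fixpoint:
pass 1:
  A via A→a: +{a}
  B via B→A C: +{a}
  B via B→c: +{c}
  C via C→A S: +{a}
  C via C→c: +{c}
  S via S→a: +{a}
  S via S→b A: +{b}
  S via S→c: +{c}
  FIRST(S)={a,b,c}  FIRST(A)={a}  FIRST(B)={a,c}  FIRST(C)={a,c}
pass 2: — fixpoint
  FIRST(S)={a,b,c}  FIRST(A)={a}  FIRST(B)={a,c}  FIRST(C)={a,c}

FIRST(C) = ["a", "c"]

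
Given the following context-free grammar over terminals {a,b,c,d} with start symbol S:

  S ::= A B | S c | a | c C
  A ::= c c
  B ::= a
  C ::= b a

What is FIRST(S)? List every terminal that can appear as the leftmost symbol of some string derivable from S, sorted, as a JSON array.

FIRST iteration:
iter 1:
  A via A→c c: +{c}
  B via B→a: +{a}
  C via C→b a: +{b}
  S via S→A B: +{c}
  S via S→a: +{a}
  S: {a,c}  A: {c}  B: {a}  C: {b}
iter 2: (no change)
  S: {a,c}  A: {c}  B: {a}  C: {b}

FIRST(S) = ["a", "c"]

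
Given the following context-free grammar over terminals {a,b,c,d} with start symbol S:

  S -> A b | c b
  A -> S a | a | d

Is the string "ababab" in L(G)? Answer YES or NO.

CNF form of G:
  S -> A T1 | T2 T1
  A -> S T0 | a | d
  T0 -> a
  T1 -> b
  T2 -> c

Fill CYK table bottom-up:
  cell(0,0) a: {A,T0}  orig:{A}
  cell(1,1) b: {T1}  orig:{}
  cell(2,2) a: {A,T0}  orig:{A}
  cell(3,3) b: {T1}  orig:{}
  cell(4,4) a: {A,T0}  orig:{A}
  cell(5,5) b: {T1}  orig:{}
  cell(0,1) ab: {S}
  cell(1,2) ba: ∅
  cell(2,3) ab: {S}
  cell(3,4) ba: ∅
  cell(4,5) ab: {S}
  cell(0,2) aba: {A}
  cell(1,3) bab: ∅
  cell(2,4) aba: {A}
  cell(3,5) bab: ∅
  cell(0,3) abab: {S}
  cell(1,4) baba: ∅
  cell(2,5) abab: {S}
  cell(0,4) ababa: {A}
  cell(1,5) babab: ∅
  cell(0,5) ababab: {S}

S ∈ T[0,5] ⇒ YES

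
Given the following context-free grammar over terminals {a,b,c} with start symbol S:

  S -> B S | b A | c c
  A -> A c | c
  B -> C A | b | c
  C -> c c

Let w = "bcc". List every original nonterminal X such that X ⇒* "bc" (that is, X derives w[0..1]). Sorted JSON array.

Convert to CNF:
  S -> B S | T0 T0 | T1 A
  A -> A T0 | c
  B -> C A | b | c
  C -> T0 T0
  T0 -> c
  T1 -> b

CYK table (by increasing span) — only the sub-triangle for w[0..1]:
  [0..0]={B,T1}  "b"  orig:{B}
  [1..1]={A,B,T0}  "c"  orig:{A,B}
  [0..1]={S}  "bc"

Original NTs in T[0,1] deriving "bc": ["S"]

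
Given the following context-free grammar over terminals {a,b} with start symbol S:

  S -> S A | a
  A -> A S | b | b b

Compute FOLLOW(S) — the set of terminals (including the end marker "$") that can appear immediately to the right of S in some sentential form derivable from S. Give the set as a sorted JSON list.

FIRST sets, iterate to fixpoint:
[1]
  A via A→b: +{b}
  S via S→a: +{a}
  S: {a}  A: {b}
[2] (no change)
  S: {a}  A: {b}

FOLLOW sets:
initialize: $ ∈ FOLLOW(S)
round 1:
  A→A S: FOLLOW(A) ⊇ FIRST(S) = {a}; new: +{a}
  A→A S: FOLLOW(S) ⊇ FOLLOW(A) ⊇ {a}; new: +{a}
  S→S A: FOLLOW(S) ⊇ FIRST(A) = {b}; new: +{b}
  S→S A: FOLLOW(A) ⊇ FOLLOW(S) ⊇ {$,a,b}; new: +{$,b}
  S: {$,a,b}  A: {$,a,b}
round 2: (no change)
  S: {$,a,b}  A: {$,a,b}

FOLLOW(S) = ["$", "a", "b"]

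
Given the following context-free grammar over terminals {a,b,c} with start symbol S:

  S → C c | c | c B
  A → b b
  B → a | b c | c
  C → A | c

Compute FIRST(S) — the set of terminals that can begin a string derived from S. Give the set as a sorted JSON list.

Compute FIRST by fixpoint:
pass 1:
  A via A→b b: +{b}
  B via B→a: +{a}
  B via B→b c: +{b}
  B via B→c: +{c}
  C via C→A: +{b}
  C via C→c: +{c}
  S via S→C c: +{b,c}
  FIRST(S)={b,c}  FIRST(A)={b}  FIRST(B)={a,b,c}  FIRST(C)={b,c}
pass 2: (no change)
  FIRST(S)={b,c}  FIRST(A)={b}  FIRST(B)={a,b,c}  FIRST(C)={b,c}

FIRST(S) = ["b", "c"]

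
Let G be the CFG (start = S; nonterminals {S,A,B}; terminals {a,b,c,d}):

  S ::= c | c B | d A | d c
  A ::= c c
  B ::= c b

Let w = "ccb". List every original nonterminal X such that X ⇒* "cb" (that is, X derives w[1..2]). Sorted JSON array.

Convert to CNF:
  S -> T0 B | T2 A | T2 T0 | c
  A -> T0 T0
  B -> T0 T1
  T0 -> c
  T1 -> b
  T2 -> d

CYK fill — only the sub-triangle for w[1..2]:
  cell(1,1) c: {S,T0}  orig:{S}
  cell(2,2) b: {T1}  orig:{}
  cell(1,2) cb: {B}

Original NTs in T[1,2] deriving "cb": ["B"]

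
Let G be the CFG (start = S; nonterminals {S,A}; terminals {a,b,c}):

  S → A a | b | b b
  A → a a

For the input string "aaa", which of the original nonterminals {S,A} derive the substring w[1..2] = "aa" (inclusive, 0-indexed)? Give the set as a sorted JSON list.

CNF form of G:
  S -> A T0 | T1 T1 | b
  A -> T0 T0
  T0 -> a
  T1 -> b

CYK fill — only the sub-triangle for w[1..2]:
  [1..1]={T0}  "a"  orig:{}
  [2..2]={T0}  "a"  orig:{}
  [1..2]={A}  "aa"

Original NTs in T[1,2] deriving "aa": ["A"]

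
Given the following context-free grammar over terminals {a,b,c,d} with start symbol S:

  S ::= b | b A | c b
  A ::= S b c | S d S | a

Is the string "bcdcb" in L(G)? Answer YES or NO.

Convert to CNF:
  S -> T0 A | T1 T0 | b
  A -> S X3 | S X4 | a
  T0 -> b
  T1 -> c
  T2 -> d
  X3 -> T0 T1
  X4 -> T2 S

Fill CYK table bottom-up:
  [0..0]={S,T0}  "b"  orig:{S}
  [1..1]={T1}  "c"  orig:{}
  [2..2]={T2}  "d"  orig:{}
  [3..3]={T1}  "c"  orig:{}
  [4..4]={S,T0}  "b"  orig:{S}
  [0..1]={X3}  "bc"  orig:{}
  [1..2]=∅  "cd"
  [2..3]=∅  "dc"
  [3..4]={S}  "cb"
  [0..2]=∅  "bcd"
  [1..3]=∅  "cdc"
  [2..4]={X4}  "dcb"  orig:{}
  [0..3]=∅  "bcdc"
  [1..4]=∅  "cdcb"
  [0..4]=∅  "bcdcb"

S ∉ T[0,4] ⇒ NO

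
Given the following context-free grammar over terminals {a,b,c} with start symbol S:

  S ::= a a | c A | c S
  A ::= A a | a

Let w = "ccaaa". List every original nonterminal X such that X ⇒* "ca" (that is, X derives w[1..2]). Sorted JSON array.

Convert to CNF:
  S -> T0 T0 | T1 A | T1 S
  A -> A T0 | a
  T0 -> a
  T1 -> c

CYK table (by increasing span) (cells [i..j] with 1 ≤ i ≤ j ≤ 2 only):
  cell(1,1) c: {T1}  orig:{}
  cell(2,2) a: {A,T0}  orig:{A}
  cell(1,2) ca: {S}

Original NTs in T[1,2] deriving "ca": ["S"]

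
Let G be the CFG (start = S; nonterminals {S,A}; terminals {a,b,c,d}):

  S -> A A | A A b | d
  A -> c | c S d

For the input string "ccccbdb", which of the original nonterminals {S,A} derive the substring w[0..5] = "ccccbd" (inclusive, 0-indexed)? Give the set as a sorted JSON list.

Convert to CNF:
  S -> A A | A X4 | d
  A -> T0 X3 | c
  T0 -> c
  T1 -> d
  T2 -> b
  X3 -> S T1
  X4 -> A T2

Fill CYK table bottom-up — only the sub-triangle for w[0..5]:
  cell(0,0) c: {A,T0}  orig:{A}
  cell(1,1) c: {A,T0}  orig:{A}
  cell(2,2) c: {A,T0}  orig:{A}
  cell(3,3) c: {A,T0}  orig:{A}
  cell(4,4) b: {T2}  orig:{}
  cell(5,5) d: {S,T1}  orig:{S}
  cell(0,1) cc: {S}
  cell(1,2) cc: {S}
  cell(2,3) cc: {S}
  cell(3,4) cb: {X4}  orig:{}
  cell(4,5) bd: ∅
  cell(0,2) ccc: ∅
  cell(1,3) ccc: ∅
  cell(2,4) ccb: {S}
  cell(3,5) cbd: ∅
  cell(0,3) cccc: ∅
  cell(1,4) cccb: ∅
  cell(2,5) ccbd: {X3}  orig:{}
  cell(0,4) ccccb: ∅
  cell(1,5) cccbd: {A}
  cell(0,5) ccccbd: {S}

Original NTs in T[0,5] deriving "ccccbd": ["S"]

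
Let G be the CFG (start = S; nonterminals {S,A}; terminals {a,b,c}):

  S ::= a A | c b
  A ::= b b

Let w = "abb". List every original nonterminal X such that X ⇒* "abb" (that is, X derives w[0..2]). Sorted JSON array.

CNF form of G:
  S -> T1 A | T2 T0
  A -> T0 T0
  T0 -> b
  T1 -> a
  T2 -> c

CYK fill, restricted to cells inside w[0..2]:
  [0..0]={T1}  "a"  orig:{}
  [1..1]={T0}  "b"  orig:{}
  [2..2]={T0}  "b"  orig:{}
  [0..1]=∅  "ab"
  [1..2]={A}  "bb"
  [0..2]={S}  "abb"

Original NTs in T[0,2] deriving "abb": ["S"]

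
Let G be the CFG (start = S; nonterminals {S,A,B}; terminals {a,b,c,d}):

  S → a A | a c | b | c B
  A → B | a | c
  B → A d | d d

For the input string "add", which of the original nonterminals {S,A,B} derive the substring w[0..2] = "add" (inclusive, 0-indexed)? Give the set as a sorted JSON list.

CNF form of G:
  S -> T1 A | T1 T2 | T2 B | b
  A -> A T0 | T0 T0 | a | c
  B -> A T0 | T0 T0
  T0 -> d
  T1 -> a
  T2 -> c

CYK fill, restricted to cells inside w[0..2]:
  [0..0]={A,T1}  "a"  orig:{A}
  [1..1]={T0}  "d"  orig:{}
  [2..2]={T0}  "d"  orig:{}
  [0..1]={A,B}  "ad"
  [1..2]={A,B}  "dd"
  [0..2]={A,B,S}  "add"

Original NTs in T[0,2] deriving "add": ["A", "B", "S"]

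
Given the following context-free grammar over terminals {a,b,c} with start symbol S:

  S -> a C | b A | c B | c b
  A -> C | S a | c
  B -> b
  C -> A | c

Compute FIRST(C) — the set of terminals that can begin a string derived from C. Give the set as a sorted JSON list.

Compute FIRST by fixpoint:
iter 1:
  A via A→c: +{c}
  B via B→b: +{b}
  C via C→A: +{c}
  S via S→a C: +{a}
  S via S→b A: +{b}
  S via S→c B: +{c}
  S: {a,b,c}  A: {c}  B: {b}  C: {c}
iter 2:
  A via A→S a: +{a,b}
  C via C→A: +{a,b}
  S: {a,b,c}  A: {a,b,c}  B: {b}  C: {a,b,c}
iter 3: done
  S: {a,b,c}  A: {a,b,c}  B: {b}  C: {a,b,c}

FIRST(C) = ["a", "b", "c"]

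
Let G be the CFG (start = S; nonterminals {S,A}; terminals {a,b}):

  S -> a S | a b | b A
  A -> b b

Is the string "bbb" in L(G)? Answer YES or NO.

CNF form of G:
  S -> T0 A | T1 S | T1 T0
  A -> T0 T0
  T0 -> b
  T1 -> a

CYK table (by increasing span):
  cell(0,0) b: {T0}  orig:{}
  cell(1,1) b: {T0}  orig:{}
  cell(2,2) b: {T0}  orig:{}
  cell(0,1) bb: {A}
  cell(1,2) bb: {A}
  cell(0,2) bbb: {S}

S ∈ T[0,2] ⇒ YES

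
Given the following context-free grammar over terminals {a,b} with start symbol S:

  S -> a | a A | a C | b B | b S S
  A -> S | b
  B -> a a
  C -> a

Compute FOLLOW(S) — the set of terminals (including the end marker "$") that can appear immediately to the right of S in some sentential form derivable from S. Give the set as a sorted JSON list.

Compute FIRST by fixpoint:
iter 1:
  A via A→b: +{b}
  B via B→a a: +{a}
  C via C→a: +{a}
  S via S→a: +{a}
  S via S→b B: +{b}
  FIRST(S)={a,b}  FIRST(A)={b}  FIRST(B)={a}  FIRST(C)={a}
iter 2:
  A via A→S: +{a}
  FIRST(S)={a,b}  FIRST(A)={a,b}  FIRST(B)={a}  FIRST(C)={a}
iter 3: — fixpoint
  FIRST(S)={a,b}  FIRST(A)={a,b}  FIRST(B)={a}  FIRST(C)={a}

FOLLOW iteration:
initialize: $ ∈ FOLLOW(S)
pass 1:
  S→a A: FOLLOW(A) ⊇ FOLLOW(S) ⊇ {$}; new: +{$}
  S→a C: FOLLOW(C) ⊇ FOLLOW(S) ⊇ {$}; new: +{$}
  S→b B: FOLLOW(B) ⊇ FOLLOW(S) ⊇ {$}; new: +{$}
  S→b S S: FOLLOW(S) ⊇ FIRST(S) = {a,b}; new: +{a,b}
  S: {$,a,b}  A: {$}  B: {$}  C: {$}
pass 2:
  S→a A: FOLLOW(A) ⊇ FOLLOW(S) ⊇ {$,a,b}; new: +{a,b}
  S→a C: FOLLOW(C) ⊇ FOLLOW(S) ⊇ {$,a,b}; new: +{a,b}
  S→b B: FOLLOW(B) ⊇ FOLLOW(S) ⊇ {$,a,b}; new: +{a,b}
  S: {$,a,b}  A: {$,a,b}  B: {$,a,b}  C: {$,a,b}
pass 3: (no change)
  S: {$,a,b}  A: {$,a,b}  B: {$,a,b}  C: {$,a,b}

FOLLOW(S) = ["$", "a", "b"]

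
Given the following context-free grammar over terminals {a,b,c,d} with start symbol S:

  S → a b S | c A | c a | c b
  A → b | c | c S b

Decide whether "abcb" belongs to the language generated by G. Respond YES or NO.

Convert to CNF:
  S -> T0 A | T0 T1 | T0 T2 | T2 X4
  A -> T0 X3 | b | c
  T0 -> c
  T1 -> b
  T2 -> a
  X3 -> S T1
  X4 -> T1 S

Fill CYK table bottom-up:
  [0..0]={T2}  "a"  orig:{}
  [1..1]={A,T1}  "b"  orig:{A}
  [2..2]={A,T0}  "c"  orig:{A}
  [3..3]={A,T1}  "b"  orig:{A}
  [0..1]=∅  "ab"
  [1..2]=∅  "bc"
  [2..3]={S}  "cb"
  [0..2]=∅  "abc"
  [1..3]={X4}  "bcb"  orig:{}
  [0..3]={S}  "abcb"

S ∈ T[0,3] ⇒ YES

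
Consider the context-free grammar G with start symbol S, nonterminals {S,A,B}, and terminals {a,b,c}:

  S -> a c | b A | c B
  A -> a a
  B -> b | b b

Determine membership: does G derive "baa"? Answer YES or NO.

Convert to CNF:
  S -> T0 T2 | T1 A | T2 B
  A -> T0 T0
  B -> T1 T1 | b
  T0 -> a
  T1 -> b
  T2 -> c

CYK fill:
  T[0,0] 'b' = {B,T1}  orig:{B}
  T[1,1] 'a' = {T0}  orig:{}
  T[2,2] 'a' = {T0}  orig:{}
  T[0,1] 'ba' = ∅
  T[1,2] 'aa' = {A}
  T[0,2] 'baa' = {S}

S ∈ T[0,2] ⇒ YES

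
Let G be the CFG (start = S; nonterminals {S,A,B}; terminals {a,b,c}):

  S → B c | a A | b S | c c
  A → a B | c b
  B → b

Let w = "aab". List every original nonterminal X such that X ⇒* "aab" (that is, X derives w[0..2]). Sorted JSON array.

CNF form of G:
  S -> B T1 | T0 A | T1 T1 | T2 S
  A -> T0 B | T1 T2
  B -> b
  T0 -> a
  T1 -> c
  T2 -> b

CYK table (by increasing span), restricted to cells inside w[0..2]:
  [0..0]={T0}  "a"  orig:{}
  [1..1]={T0}  "a"  orig:{}
  [2..2]={B,T2}  "b"  orig:{B}
  [0..1]=∅  "aa"
  [1..2]={A}  "ab"
  [0..2]={S}  "aab"

Original NTs in T[0,2] deriving "aab": ["S"]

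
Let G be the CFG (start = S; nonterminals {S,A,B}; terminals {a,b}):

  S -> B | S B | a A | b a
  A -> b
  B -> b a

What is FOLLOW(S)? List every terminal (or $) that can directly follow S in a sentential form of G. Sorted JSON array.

FIRST sets, iterate to fixpoint:
round 1:
  A via A→b: +{b}
  B via B→b a: +{b}
  S via S→B: +{b}
  S via S→a A: +{a}
  S: {a,b}  A: {b}  B: {b}
round 2: (no change)
  S: {a,b}  A: {b}  B: {b}

FOLLOW iteration:
initialize: $ ∈ FOLLOW(S)
[1]
  S→B: FOLLOW(B) ⊇ FOLLOW(S) ⊇ {$}; new: +{$}
  S→S B: FOLLOW(S) ⊇ FIRST(B) = {b}; new: +{b}
  S→S B: FOLLOW(B) ⊇ FOLLOW(S) ⊇ {$,b}; new: +{b}
  S→a A: FOLLOW(A) ⊇ FOLLOW(S) ⊇ {$,b}; new: +{$,b}
  S: {$,b}  A: {$,b}  B: {$,b}
[2] (stable)
  S: {$,b}  A: {$,b}  B: {$,b}

FOLLOW(S) = ["$", "b"]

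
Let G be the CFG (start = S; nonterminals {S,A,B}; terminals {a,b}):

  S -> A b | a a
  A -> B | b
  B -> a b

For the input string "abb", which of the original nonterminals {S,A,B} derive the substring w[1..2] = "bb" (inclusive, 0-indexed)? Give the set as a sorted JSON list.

Convert to CNF:
  S -> A T1 | T0 T0
  A -> T0 T1 | b
  B -> T0 T1
  T0 -> a
  T1 -> b

Fill CYK table bottom-up (cells [i..j] with 1 ≤ i ≤ j ≤ 2 only):
  cell(1,1) b: {A,T1}  orig:{A}
  cell(2,2) b: {A,T1}  orig:{A}
  cell(1,2) bb: {S}

Original NTs in T[1,2] deriving "bb": ["S"]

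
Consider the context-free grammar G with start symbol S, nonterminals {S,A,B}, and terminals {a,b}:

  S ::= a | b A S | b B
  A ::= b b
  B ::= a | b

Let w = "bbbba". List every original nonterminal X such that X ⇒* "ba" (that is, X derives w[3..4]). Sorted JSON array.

CNF form of G:
  S -> T0 B | T0 X1 | a
  A -> T0 T0
  B -> a | b
  T0 -> b
  X1 -> A S

CYK fill, restricted to cells inside w[3..4]:
  [3..3]={B,T0}  "b"  orig:{B}
  [4..4]={B,S}  "a"
  [3..4]={S}  "ba"

Original NTs in T[3,4] deriving "ba": ["S"]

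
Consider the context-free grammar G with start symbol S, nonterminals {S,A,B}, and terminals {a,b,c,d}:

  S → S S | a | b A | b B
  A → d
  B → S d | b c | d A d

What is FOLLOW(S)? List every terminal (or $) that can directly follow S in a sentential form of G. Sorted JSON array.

FIRST sets, iterate to fixpoint:
pass 1:
  A via A→d: +{d}
  B via B→b c: +{b}
  B via B→d A d: +{d}
  S via S→a: +{a}
  S via S→b A: +{b}
  FIRST(S)={a,b}  FIRST(A)={d}  FIRST(B)={b,d}
pass 2:
  B via B→S d: +{a}
  FIRST(S)={a,b}  FIRST(A)={d}  FIRST(B)={a,b,d}
pass 3: — fixpoint
  FIRST(S)={a,b}  FIRST(A)={d}  FIRST(B)={a,b,d}

FOLLOW iteration:
FOLLOW(S) := {$}
[1]
  B→S d: FOLLOW(S) ⊇ FIRST(d) = {d}; new: +{d}
  B→d A d: FOLLOW(A) ⊇ FIRST(d) = {d}; new: +{d}
  S→S S: FOLLOW(S) ⊇ FIRST(S) = {a,b}; new: +{a,b}
  S→b A: FOLLOW(A) ⊇ FOLLOW(S) ⊇ {$,a,b,d}; new: +{$,a,b}
  S→b B: FOLLOW(B) ⊇ FOLLOW(S) ⊇ {$,a,b,d}; new: +{$,a,b,d}
  FOLLOW(S)={$,a,b,d}  FOLLOW(A)={$,a,b,d}  FOLLOW(B)={$,a,b,d}
[2] (stable)
  FOLLOW(S)={$,a,b,d}  FOLLOW(A)={$,a,b,d}  FOLLOW(B)={$,a,b,d}

FOLLOW(S) = ["$", "a", "b", "d"]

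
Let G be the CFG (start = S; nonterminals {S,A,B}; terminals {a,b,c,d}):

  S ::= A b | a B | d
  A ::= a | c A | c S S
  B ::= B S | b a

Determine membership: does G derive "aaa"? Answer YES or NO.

Convert to CNF:
  S -> A T1 | T2 B | d
  A -> T0 A | T0 X3 | a
  B -> B S | T1 T2
  T0 -> c
  T1 -> b
  T2 -> a
  X3 -> S S

Fill CYK table bottom-up:
  T[0,0] 'a' = {A,T2}  orig:{A}
  T[1,1] 'a' = {A,T2}  orig:{A}
  T[2,2] 'a' = {A,T2}  orig:{A}
  T[0,1] 'aa' = ∅
  T[1,2] 'aa' = ∅
  T[0,2] 'aaa' = ∅

S ∉ T[0,2] ⇒ NO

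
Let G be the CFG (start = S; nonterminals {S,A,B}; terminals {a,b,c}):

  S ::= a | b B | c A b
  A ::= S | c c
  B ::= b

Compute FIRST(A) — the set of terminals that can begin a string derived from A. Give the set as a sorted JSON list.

Compute FIRST by fixpoint:
[1]
  A via A→c c: +{c}
  B via B→b: +{b}
  S via S→a: +{a}
  S via S→b B: +{b}
  S via S→c A b: +{c}
  S: {a,b,c}  A: {c}  B: {b}
[2]
  A via A→S: +{a,b}
  S: {a,b,c}  A: {a,b,c}  B: {b}
[3] (stable)
  S: {a,b,c}  A: {a,b,c}  B: {b}

FIRST(A) = ["a", "b", "c"]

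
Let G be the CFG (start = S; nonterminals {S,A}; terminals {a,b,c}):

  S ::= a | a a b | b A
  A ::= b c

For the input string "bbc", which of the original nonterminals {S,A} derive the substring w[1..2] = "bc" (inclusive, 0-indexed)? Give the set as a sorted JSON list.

CNF form of G:
  S -> T0 A | T2 X3 | a
  A -> T0 T1
  T0 -> b
  T1 -> c
  T2 -> a
  X3 -> T2 T0

Fill CYK table bottom-up — only the sub-triangle for w[1..2]:
  T[1,1] 'b' = {T0}  orig:{}
  T[2,2] 'c' = {T1}  orig:{}
  T[1,2] 'bc' = {A}

Original NTs in T[1,2] deriving "bc": ["A"]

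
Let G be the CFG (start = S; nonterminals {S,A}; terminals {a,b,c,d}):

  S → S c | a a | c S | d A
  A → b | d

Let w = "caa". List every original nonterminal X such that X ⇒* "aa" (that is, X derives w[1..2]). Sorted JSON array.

CNF form of G:
  S -> S T0 | T0 S | T1 T1 | T2 A
  A -> b | d
  T0 -> c
  T1 -> a
  T2 -> d

Fill CYK table bottom-up, restricted to cells inside w[1..2]:
  [1..1]={T1}  "a"  orig:{}
  [2..2]={T1}  "a"  orig:{}
  [1..2]={S}  "aa"

Original NTs in T[1,2] deriving "aa": ["S"]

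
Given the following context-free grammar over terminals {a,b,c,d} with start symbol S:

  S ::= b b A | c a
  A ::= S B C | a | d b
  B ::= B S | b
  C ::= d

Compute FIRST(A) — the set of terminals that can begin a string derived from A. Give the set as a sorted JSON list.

FIRST sets, iterate to fixpoint:
[1]
  A via A→a: +{a}
  A via A→d b: +{d}
  B via B→b: +{b}
  C via C→d: +{d}
  S via S→b b A: +{b}
  S via S→c a: +{c}
  S: {b,c}  A: {a,d}  B: {b}  C: {d}
[2]
  A via A→S B C: +{b,c}
  S: {b,c}  A: {a,b,c,d}  B: {b}  C: {d}
[3] (stable)
  S: {b,c}  A: {a,b,c,d}  B: {b}  C: {d}

FIRST(A) = ["a", "b", "c", "d"]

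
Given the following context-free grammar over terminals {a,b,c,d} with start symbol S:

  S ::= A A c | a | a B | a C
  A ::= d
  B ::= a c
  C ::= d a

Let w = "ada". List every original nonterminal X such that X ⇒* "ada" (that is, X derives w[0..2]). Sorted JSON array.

CNF form of G:
  S -> A X3 | T0 B | T0 C | a
  A -> d
  B -> T0 T1
  C -> T2 T0
  T0 -> a
  T1 -> c
  T2 -> d
  X3 -> A T1

CYK table (by increasing span) (cells [i..j] with 0 ≤ i ≤ j ≤ 2 only):
  T[0,0] 'a' = {S,T0}  orig:{S}
  T[1,1] 'd' = {A,T2}  orig:{A}
  T[2,2] 'a' = {S,T0}  orig:{S}
  T[0,1] 'ad' = ∅
  T[1,2] 'da' = {C}
  T[0,2] 'ada' = {S}

Original NTs in T[0,2] deriving "ada": ["S"]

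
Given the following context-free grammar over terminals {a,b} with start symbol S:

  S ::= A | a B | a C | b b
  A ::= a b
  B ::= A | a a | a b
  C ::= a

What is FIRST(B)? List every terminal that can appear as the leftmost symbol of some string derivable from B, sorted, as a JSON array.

FIRST sets, iterate to fixpoint:
pass 1:
  A via A→a b: +{a}
  B via B→A: +{a}
  C via C→a: +{a}
  S via S→A: +{a}
  S via S→b b: +{b}
  FIRST(S)={a,b}  FIRST(A)={a}  FIRST(B)={a}  FIRST(C)={a}
pass 2: done
  FIRST(S)={a,b}  FIRST(A)={a}  FIRST(B)={a}  FIRST(C)={a}

FIRST(B) = ["a"]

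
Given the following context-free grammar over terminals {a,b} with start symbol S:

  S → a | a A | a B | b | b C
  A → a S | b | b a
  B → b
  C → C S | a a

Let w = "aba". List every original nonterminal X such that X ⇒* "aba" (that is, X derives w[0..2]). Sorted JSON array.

Convert to CNF:
  S -> T0 A | T0 B | T1 C | a | b
  A -> T0 S | T1 T0 | b
  B -> b
  C -> C S | T0 T0
  T0 -> a
  T1 -> b

CYK table (by increasing span), restricted to cells inside w[0..2]:
  T[0,0] 'a' = {S,T0}  orig:{S}
  T[1,1] 'b' = {A,B,S,T1}  orig:{A,B,S}
  T[2,2] 'a' = {S,T0}  orig:{S}
  T[0,1] 'ab' = {A,S}
  T[1,2] 'ba' = {A}
  T[0,2] 'aba' = {S}

Original NTs in T[0,2] deriving "aba": ["S"]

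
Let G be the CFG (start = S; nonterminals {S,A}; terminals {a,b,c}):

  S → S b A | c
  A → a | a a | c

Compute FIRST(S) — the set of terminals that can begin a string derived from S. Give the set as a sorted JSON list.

Compute FIRST by fixpoint:
round 1:
  A via A→a: +{a}
  A via A→c: +{c}
  S via S→c: +{c}
  S: {c}  A: {a,c}
round 2: — fixpoint
  S: {c}  A: {a,c}

FIRST(S) = ["c"]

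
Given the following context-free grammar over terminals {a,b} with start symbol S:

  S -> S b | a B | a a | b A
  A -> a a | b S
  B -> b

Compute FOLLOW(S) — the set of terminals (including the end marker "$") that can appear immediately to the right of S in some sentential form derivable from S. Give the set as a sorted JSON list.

FIRST iteration:
pass 1:
  A via A→a a: +{a}
  A via A→b S: +{b}
  B via B→b: +{b}
  S via S→a B: +{a}
  S via S→b A: +{b}
  FIRST[S]={a,b}  FIRST[A]={a,b}  FIRST[B]={b}
pass 2: done
  FIRST[S]={a,b}  FIRST[A]={a,b}  FIRST[B]={b}

Compute FOLLOW by fixpoint:
seed FOLLOW(S) with $
iter 1:
  S→S b: FOLLOW(S) ⊇ FIRST(b) = {b}; new: +{b}
  S→a B: FOLLOW(B) ⊇ FOLLOW(S) ⊇ {$,b}; new: +{$,b}
  S→b A: FOLLOW(A) ⊇ FOLLOW(S) ⊇ {$,b}; new: +{$,b}
  FOLLOW[S]={$,b}  FOLLOW[A]={$,b}  FOLLOW[B]={$,b}
iter 2: (no change)
  FOLLOW[S]={$,b}  FOLLOW[A]={$,b}  FOLLOW[B]={$,b}

FOLLOW(S) = ["$", "b"]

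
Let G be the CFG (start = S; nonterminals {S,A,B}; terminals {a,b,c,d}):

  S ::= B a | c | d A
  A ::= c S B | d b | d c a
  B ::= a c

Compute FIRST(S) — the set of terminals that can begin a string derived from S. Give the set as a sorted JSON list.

FIRST sets, iterate to fixpoint:
iter 1:
  A via A→c S B: +{c}
  A via A→d b: +{d}
  B via B→a c: +{a}
  S via S→B a: +{a}
  S via S→c: +{c}
  S via S→d A: +{d}
  FIRST[S]={a,c,d}  FIRST[A]={c,d}  FIRST[B]={a}
iter 2: done
  FIRST[S]={a,c,d}  FIRST[A]={c,d}  FIRST[B]={a}

FIRST(S) = ["a", "c", "d"]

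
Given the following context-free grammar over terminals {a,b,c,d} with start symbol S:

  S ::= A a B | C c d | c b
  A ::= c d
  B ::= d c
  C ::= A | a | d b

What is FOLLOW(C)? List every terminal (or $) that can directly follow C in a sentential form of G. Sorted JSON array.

FIRST sets, iterate to fixpoint:
[1]
  A via A→c d: +{c}
  B via B→d c: +{d}
  C via C→A: +{c}
  C via C→a: +{a}
  C via C→d b: +{d}
  S via S→A a B: +{c}
  S via S→C c d: +{a,d}
  FIRST(S)={a,c,d}  FIRST(A)={c}  FIRST(B)={d}  FIRST(C)={a,c,d}
[2] (no change)
  FIRST(S)={a,c,d}  FIRST(A)={c}  FIRST(B)={d}  FIRST(C)={a,c,d}

Compute FOLLOW by fixpoint:
FOLLOW(S) := {$}
round 1:
  S→A a B: FOLLOW(A) ⊇ FIRST(a) = {a}; new: +{a}
  S→A a B: FOLLOW(B) ⊇ FOLLOW(S) ⊇ {$}; new: +{$}
  S→C c d: FOLLOW(C) ⊇ FIRST(c) = {c}; new: +{c}
  FOLLOW(S)={$}  FOLLOW(A)={a}  FOLLOW(B)={$}  FOLLOW(C)={c}
round 2:
  C→A: FOLLOW(A) ⊇ FOLLOW(C) ⊇ {c}; new: +{c}
  FOLLOW(S)={$}  FOLLOW(A)={a,c}  FOLLOW(B)={$}  FOLLOW(C)={c}
round 3: done
  FOLLOW(S)={$}  FOLLOW(A)={a,c}  FOLLOW(B)={$}  FOLLOW(C)={c}

FOLLOW(C) = ["c"]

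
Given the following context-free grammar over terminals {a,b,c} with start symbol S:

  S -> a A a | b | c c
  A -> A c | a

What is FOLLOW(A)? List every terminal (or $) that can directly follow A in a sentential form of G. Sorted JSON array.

FIRST sets, iterate to fixpoint:
pass 1:
  A via A→a: +{a}
  S via S→a A a: +{a}
  S via S→b: +{b}
  S via S→c c: +{c}
  FIRST[S]={a,b,c}  FIRST[A]={a}
pass 2: (no change)
  FIRST[S]={a,b,c}  FIRST[A]={a}

FOLLOW iteration:
seed FOLLOW(S) with $
round 1:
  A→A c: FOLLOW(A) ⊇ FIRST(c) = {c}; new: +{c}
  S→a A a: FOLLOW(A) ⊇ FIRST(a) = {a}; new: +{a}
  FOLLOW[S]={$}  FOLLOW[A]={a,c}
round 2: (stable)
  FOLLOW[S]={$}  FOLLOW[A]={a,c}

FOLLOW(A) = ["a", "c"]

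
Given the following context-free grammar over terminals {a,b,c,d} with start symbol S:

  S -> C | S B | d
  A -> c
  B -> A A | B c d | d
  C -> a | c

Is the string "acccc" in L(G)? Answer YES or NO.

CNF form of G:
  S -> S B | a | c | d
  A -> c
  B -> A A | B X2 | d
  C -> a | c
  T0 -> c
  T1 -> d
  X2 -> T0 T1

Fill CYK table bottom-up:
  T[0,0] 'a' = {C,S}
  T[1,1] 'c' = {A,C,S,T0}  orig:{A,C,S}
  T[2,2] 'c' = {A,C,S,T0}  orig:{A,C,S}
  T[3,3] 'c' = {A,C,S,T0}  orig:{A,C,S}
  T[4,4] 'c' = {A,C,S,T0}  orig:{A,C,S}
  T[0,1] 'ac' = ∅
  T[1,2] 'cc' = {B}
  T[2,3] 'cc' = {B}
  T[3,4] 'cc' = {B}
  T[0,2] 'acc' = {S}
  T[1,3] 'ccc' = {S}
  T[2,4] 'ccc' = {S}
  T[0,3] 'accc' = ∅
  T[1,4] 'cccc' = ∅
  T[0,4] 'acccc' = {S}

S ∈ T[0,4] ⇒ YES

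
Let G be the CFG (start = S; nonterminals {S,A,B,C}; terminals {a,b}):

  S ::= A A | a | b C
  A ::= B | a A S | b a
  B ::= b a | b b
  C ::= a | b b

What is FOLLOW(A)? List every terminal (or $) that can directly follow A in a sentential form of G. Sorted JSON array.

Compute FIRST by fixpoint:
round 1:
  A via A→a A S: +{a}
  A via A→b a: +{b}
  B via B→b a: +{b}
  C via C→a: +{a}
  C via C→b b: +{b}
  S via S→A A: +{a,b}
  FIRST(S)={a,b}  FIRST(A)={a,b}  FIRST(B)={b}  FIRST(C)={a,b}
round 2: (stable)
  FIRST(S)={a,b}  FIRST(A)={a,b}  FIRST(B)={b}  FIRST(C)={a,b}

FOLLOW sets:
FOLLOW(S) := {$}
round 1:
  A→a A S: FOLLOW(A) ⊇ FIRST(S) = {a,b}; new: +{a,b}
  A→a A S: FOLLOW(S) ⊇ FOLLOW(A) ⊇ {a,b}; new: +{a,b}
  S→A A: FOLLOW(A) ⊇ FOLLOW(S) ⊇ {$,a,b}; new: +{$}
  S→b C: FOLLOW(C) ⊇ FOLLOW(S) ⊇ {$,a,b}; new: +{$,a,b}
  S: {$,a,b}  A: {$,a,b}  B: {}  C: {$,a,b}
round 2:
  A→B: FOLLOW(B) ⊇ FOLLOW(A) ⊇ {$,a,b}; new: +{$,a,b}
  S: {$,a,b}  A: {$,a,b}  B: {$,a,b}  C: {$,a,b}
round 3: done
  S: {$,a,b}  A: {$,a,b}  B: {$,a,b}  C: {$,a,b}

FOLLOW(A) = ["$", "a", "b"]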